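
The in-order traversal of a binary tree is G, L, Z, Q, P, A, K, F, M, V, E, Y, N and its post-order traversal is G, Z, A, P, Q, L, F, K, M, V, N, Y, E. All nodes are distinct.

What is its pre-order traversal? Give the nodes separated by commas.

The last element of post-order is the root; it splits in-order into left and right subtrees.
Root E: left subtree has 10 nodes {G, L, Z, Q, P, A, K, F, M, V}, right has 2 {Y, N}.
  Root V: left subtree has 9 nodes {G, L, Z, Q, P, A, K, F, M}, right has 0 { }.
    Root M: left subtree has 8 nodes {G, L, Z, Q, P, A, K, F}, right has 0 { }.
      Root K: left subtree has 6 nodes {G, L, Z, Q, P, A}, right has 1 {F}.
        Root L: left subtree has 1 node {G}, right has 4 {Z, Q, P, A}.
          Root Q: left subtree has 1 node {Z}, right has 2 {P, A}.
            Root P: left subtree has 0 nodes { }, right has 1 {A}.
  Root Y: left subtree has 0 nodes { }, right has 1 {N}.

E, V, M, K, L, G, Q, Z, P, A, F, Y, N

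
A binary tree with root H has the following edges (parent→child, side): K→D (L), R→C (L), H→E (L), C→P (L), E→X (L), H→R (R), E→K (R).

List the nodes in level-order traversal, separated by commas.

Level-order visits nodes level by level from the root, left to right within each level.
Level 0: H
Level 1: E, R
Level 2: X, K, C
Level 3: D, P

H, E, R, X, K, C, D, P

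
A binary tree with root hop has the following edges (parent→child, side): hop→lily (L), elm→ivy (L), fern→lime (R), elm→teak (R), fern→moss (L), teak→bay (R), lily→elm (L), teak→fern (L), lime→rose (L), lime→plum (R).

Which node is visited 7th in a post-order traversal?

bay

Post-order visits the left subtree, then the right subtree, then the node.
At hop: go left to lily.
  At lily: go left to elm.
    At elm: go left to ivy.
      ivy is a leaf — visit ivy.
    At elm: go right to teak.
      At teak: go left to fern.
        At fern: go left to moss.
          moss is a leaf — visit moss.
        At fern: go right to lime.
          At lime: go left to rose.
            rose is a leaf — visit rose.
          At lime: go right to plum.
            plum is a leaf — visit plum.
          Visit lime.
        Visit fern.
      At teak: go right to bay.
        bay is a leaf — visit bay.
      Visit teak.
    Visit elm.
  At lily: no right child.
  Visit lily.
At hop: no right child.
Visit hop.
Full post-order sequence: ivy, moss, rose, plum, lime, fern, bay, teak, elm, lily, hop.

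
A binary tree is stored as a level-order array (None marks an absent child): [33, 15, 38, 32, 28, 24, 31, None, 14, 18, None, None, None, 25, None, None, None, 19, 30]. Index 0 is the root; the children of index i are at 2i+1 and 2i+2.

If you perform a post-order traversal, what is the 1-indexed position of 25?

Post-order visits the left subtree, then the right subtree, then the node.
At 33: go left to 15.
  At 15: go left to 32.
    At 32: no left child.
    At 32: go right to 14.
      At 14: go left to 19.
        19 is a leaf — visit 19.
      At 14: go right to 30.
        30 is a leaf — visit 30.
      Visit 14.
    Visit 32.
  At 15: go right to 28.
    At 28: go left to 18.
      18 is a leaf — visit 18.
    At 28: no right child.
    Visit 28.
  Visit 15.
At 33: go right to 38.
  At 38: go left to 24.
    24 is a leaf — visit 24.
  At 38: go right to 31.
    At 31: go left to 25.
      25 is a leaf — visit 25.
    At 31: no right child.
    Visit 31.
  Visit 38.
Visit 33.
Full post-order sequence: 19, 30, 14, 32, 18, 28, 15, 24, 25, 31, 38, 33.

9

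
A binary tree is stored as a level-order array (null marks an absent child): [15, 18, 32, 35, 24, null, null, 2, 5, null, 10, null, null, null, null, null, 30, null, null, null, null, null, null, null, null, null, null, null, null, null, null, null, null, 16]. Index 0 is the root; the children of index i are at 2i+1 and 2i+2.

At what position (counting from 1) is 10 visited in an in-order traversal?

In-order visits the left subtree, then the node, then the right subtree.
At 15: go left to 18.
  At 18: go left to 35.
    At 35: go left to 2.
      At 2: no left child.
      Visit 2.
      At 2: go right to 30.
        At 30: go left to 16.
          16 is a leaf — visit 16.
        Visit 30.
        At 30: no right child.
    Visit 35.
    At 35: go right to 5.
      5 is a leaf — visit 5.
  Visit 18.
  At 18: go right to 24.
    At 24: no left child.
    Visit 24.
    At 24: go right to 10.
      10 is a leaf — visit 10.
Visit 15.
At 15: go right to 32.
  32 is a leaf — visit 32.
Full in-order sequence: 2, 16, 30, 35, 5, 18, 24, 10, 15, 32.

8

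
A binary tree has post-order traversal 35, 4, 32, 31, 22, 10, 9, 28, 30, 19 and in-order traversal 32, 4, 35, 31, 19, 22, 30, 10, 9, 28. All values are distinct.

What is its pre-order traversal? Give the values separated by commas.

The last element of post-order is the root; it splits in-order into left and right subtrees.
Root 19: left subtree has 4 nodes {32, 4, 35, 31}, right has 5 {22, 30, 10, 9, 28}.
  Root 31: left subtree has 3 nodes {32, 4, 35}, right has 0 { }.
    Root 32: left subtree has 0 nodes { }, right has 2 {4, 35}.
      Root 4: left subtree has 0 nodes { }, right has 1 {35}.
  Root 30: left subtree has 1 node {22}, right has 3 {10, 9, 28}.
    Root 28: left subtree has 2 nodes {10, 9}, right has 0 { }.
      Root 9: left subtree has 1 node {10}, right has 0 { }.

19, 31, 32, 4, 35, 30, 22, 28, 9, 10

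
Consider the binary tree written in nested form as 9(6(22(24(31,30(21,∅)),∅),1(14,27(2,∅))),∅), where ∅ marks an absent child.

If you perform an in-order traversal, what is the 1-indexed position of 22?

5

In-order visits the left subtree, then the node, then the right subtree.
At 9: go left to 6.
  At 6: go left to 22.
    At 22: go left to 24.
      At 24: go left to 31.
        31 is a leaf — visit 31.
      Visit 24.
      At 24: go right to 30.
        At 30: go left to 21.
          21 is a leaf — visit 21.
        Visit 30.
        At 30: no right child.
    Visit 22.
    At 22: no right child.
  Visit 6.
  At 6: go right to 1.
    At 1: go left to 14.
      14 is a leaf — visit 14.
    Visit 1.
    At 1: go right to 27.
      At 27: go left to 2.
        2 is a leaf — visit 2.
      Visit 27.
      At 27: no right child.
Visit 9.
At 9: no right child.
Full in-order sequence: 31, 24, 21, 30, 22, 6, 14, 1, 2, 27, 9.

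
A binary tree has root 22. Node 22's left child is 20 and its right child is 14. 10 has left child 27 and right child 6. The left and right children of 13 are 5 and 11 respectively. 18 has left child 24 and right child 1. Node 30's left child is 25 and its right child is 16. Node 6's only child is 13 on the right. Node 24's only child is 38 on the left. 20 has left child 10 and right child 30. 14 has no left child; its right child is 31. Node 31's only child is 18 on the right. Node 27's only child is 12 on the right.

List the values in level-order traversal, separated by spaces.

Level-order visits nodes level by level from the root, left to right within each level.
Level 0: 22
Level 1: 20, 14
Level 2: 10, 30, 31
Level 3: 27, 6, 25, 16, 18
Level 4: 12, 13, 24, 1
Level 5: 5, 11, 38

22 20 14 10 30 31 27 6 25 16 18 12 13 24 1 5 11 38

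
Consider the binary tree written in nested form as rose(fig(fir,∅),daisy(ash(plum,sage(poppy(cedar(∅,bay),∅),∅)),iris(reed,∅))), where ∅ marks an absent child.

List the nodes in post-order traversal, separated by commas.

Post-order visits the left subtree, then the right subtree, then the node.
At rose: go left to fig.
  At fig: go left to fir.
    fir is a leaf — visit fir.
  At fig: no right child.
  Visit fig.
At rose: go right to daisy.
  At daisy: go left to ash.
    At ash: go left to plum.
      plum is a leaf — visit plum.
    At ash: go right to sage.
      At sage: go left to poppy.
        At poppy: go left to cedar.
          At cedar: no left child.
          At cedar: go right to bay.
            bay is a leaf — visit bay.
          Visit cedar.
        At poppy: no right child.
        Visit poppy.
      At sage: no right child.
      Visit sage.
    Visit ash.
  At daisy: go right to iris.
    At iris: go left to reed.
      reed is a leaf — visit reed.
    At iris: no right child.
    Visit iris.
  Visit daisy.
Visit rose.

fir, fig, plum, bay, cedar, poppy, sage, ash, reed, iris, daisy, rose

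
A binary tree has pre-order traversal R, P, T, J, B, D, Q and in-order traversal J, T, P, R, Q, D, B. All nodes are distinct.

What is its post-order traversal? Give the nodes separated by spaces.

The first element of pre-order is the root; it splits in-order into left and right subtrees.
Root R: left subtree has 3 nodes {J, T, P}, right has 3 {Q, D, B}.
  Root P: left subtree has 2 nodes {J, T}, right has 0 { }.
    Root T: left subtree has 1 node {J}, right has 0 { }.
  Root B: left subtree has 2 nodes {Q, D}, right has 0 { }.
    Root D: left subtree has 1 node {Q}, right has 0 { }.

J T P Q D B R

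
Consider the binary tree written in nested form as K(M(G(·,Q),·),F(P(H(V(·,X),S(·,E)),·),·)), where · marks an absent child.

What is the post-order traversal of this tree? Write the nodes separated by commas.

Q, G, M, X, V, E, S, H, P, F, K

Post-order visits the left subtree, then the right subtree, then the node.
At K: go left to M.
  At M: go left to G.
    At G: no left child.
    At G: go right to Q.
      Q is a leaf — visit Q.
    Visit G.
  At M: no right child.
  Visit M.
At K: go right to F.
  At F: go left to P.
    At P: go left to H.
      At H: go left to V.
        At V: no left child.
        At V: go right to X.
          X is a leaf — visit X.
        Visit V.
      At H: go right to S.
        At S: no left child.
        At S: go right to E.
          E is a leaf — visit E.
        Visit S.
      Visit H.
    At P: no right child.
    Visit P.
  At F: no right child.
  Visit F.
Visit K.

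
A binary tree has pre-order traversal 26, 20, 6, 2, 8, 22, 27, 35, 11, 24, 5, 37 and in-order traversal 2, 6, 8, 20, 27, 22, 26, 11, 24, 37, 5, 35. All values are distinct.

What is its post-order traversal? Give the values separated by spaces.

2 8 6 27 22 20 37 5 24 11 35 26

The first element of pre-order is the root; it splits in-order into left and right subtrees.
Root 26: left subtree has 6 nodes {2, 6, 8, 20, 27, 22}, right has 5 {11, 24, 37, 5, 35}.
  Root 20: left subtree has 3 nodes {2, 6, 8}, right has 2 {27, 22}.
    Root 6: left subtree has 1 node {2}, right has 1 {8}.
    Root 22: left subtree has 1 node {27}, right has 0 { }.
  Root 35: left subtree has 4 nodes {11, 24, 37, 5}, right has 0 { }.
    Root 11: left subtree has 0 nodes { }, right has 3 {24, 37, 5}.
      Root 24: left subtree has 0 nodes { }, right has 2 {37, 5}.
        Root 5: left subtree has 1 node {37}, right has 0 { }.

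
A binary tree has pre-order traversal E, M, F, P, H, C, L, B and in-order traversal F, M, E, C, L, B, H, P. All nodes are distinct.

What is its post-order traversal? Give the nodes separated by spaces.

F M B L C H P E

The first element of pre-order is the root; it splits in-order into left and right subtrees.
Root E: left subtree has 2 nodes {F, M}, right has 5 {C, L, B, H, P}.
  Root M: left subtree has 1 node {F}, right has 0 { }.
  Root P: left subtree has 4 nodes {C, L, B, H}, right has 0 { }.
    Root H: left subtree has 3 nodes {C, L, B}, right has 0 { }.
      Root C: left subtree has 0 nodes { }, right has 2 {L, B}.
        Root L: left subtree has 0 nodes { }, right has 1 {B}.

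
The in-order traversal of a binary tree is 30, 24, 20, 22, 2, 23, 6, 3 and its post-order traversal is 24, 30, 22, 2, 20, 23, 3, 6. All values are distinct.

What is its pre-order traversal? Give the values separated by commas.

6, 23, 20, 30, 24, 2, 22, 3

The last element of post-order is the root; it splits in-order into left and right subtrees.
Root 6: left subtree has 6 nodes {30, 24, 20, 22, 2, 23}, right has 1 {3}.
  Root 23: left subtree has 5 nodes {30, 24, 20, 22, 2}, right has 0 { }.
    Root 20: left subtree has 2 nodes {30, 24}, right has 2 {22, 2}.
      Root 30: left subtree has 0 nodes { }, right has 1 {24}.
      Root 2: left subtree has 1 node {22}, right has 0 { }.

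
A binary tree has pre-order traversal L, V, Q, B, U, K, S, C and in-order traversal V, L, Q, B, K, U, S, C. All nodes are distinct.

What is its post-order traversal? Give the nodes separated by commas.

The first element of pre-order is the root; it splits in-order into left and right subtrees.
Root L: left subtree has 1 node {V}, right has 6 {Q, B, K, U, S, C}.
  Root Q: left subtree has 0 nodes { }, right has 5 {B, K, U, S, C}.
    Root B: left subtree has 0 nodes { }, right has 4 {K, U, S, C}.
      Root U: left subtree has 1 node {K}, right has 2 {S, C}.
        Root S: left subtree has 0 nodes { }, right has 1 {C}.

V, K, C, S, U, B, Q, L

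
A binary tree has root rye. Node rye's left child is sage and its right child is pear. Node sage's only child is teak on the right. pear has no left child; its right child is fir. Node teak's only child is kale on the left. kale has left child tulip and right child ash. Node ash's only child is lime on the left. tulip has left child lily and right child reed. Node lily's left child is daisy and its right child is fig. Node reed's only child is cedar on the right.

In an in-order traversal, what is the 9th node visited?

In-order visits the left subtree, then the node, then the right subtree.
At rye: go left to sage.
  At sage: no left child.
  Visit sage.
  At sage: go right to teak.
    At teak: go left to kale.
      At kale: go left to tulip.
        At tulip: go left to lily.
          At lily: go left to daisy.
            daisy is a leaf — visit daisy.
          Visit lily.
          At lily: go right to fig.
            fig is a leaf — visit fig.
        Visit tulip.
        At tulip: go right to reed.
          At reed: no left child.
          Visit reed.
          At reed: go right to cedar.
            cedar is a leaf — visit cedar.
      Visit kale.
      At kale: go right to ash.
        At ash: go left to lime.
          lime is a leaf — visit lime.
        Visit ash.
        At ash: no right child.
    Visit teak.
    At teak: no right child.
Visit rye.
At rye: go right to pear.
  At pear: no left child.
  Visit pear.
  At pear: go right to fir.
    fir is a leaf — visit fir.
Full in-order sequence: sage, daisy, lily, fig, tulip, reed, cedar, kale, lime, ash, teak, rye, pear, fir.

lime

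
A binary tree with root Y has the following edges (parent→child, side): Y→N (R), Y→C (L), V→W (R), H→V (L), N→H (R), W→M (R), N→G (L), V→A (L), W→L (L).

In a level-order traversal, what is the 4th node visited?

G

Level-order visits nodes level by level from the root, left to right within each level.
Level 0: Y
Level 1: C, N
Level 2: G, H
Level 3: V
Level 4: A, W
Level 5: L, M
Full level-order sequence: Y, C, N, G, H, V, A, W, L, M.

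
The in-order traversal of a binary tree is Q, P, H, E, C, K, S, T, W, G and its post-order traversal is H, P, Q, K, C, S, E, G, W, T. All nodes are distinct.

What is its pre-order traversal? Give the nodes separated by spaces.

T E Q P H S C K W G

The last element of post-order is the root; it splits in-order into left and right subtrees.
Root T: left subtree has 7 nodes {Q, P, H, E, C, K, S}, right has 2 {W, G}.
  Root E: left subtree has 3 nodes {Q, P, H}, right has 3 {C, K, S}.
    Root Q: left subtree has 0 nodes { }, right has 2 {P, H}.
      Root P: left subtree has 0 nodes { }, right has 1 {H}.
    Root S: left subtree has 2 nodes {C, K}, right has 0 { }.
      Root C: left subtree has 0 nodes { }, right has 1 {K}.
  Root W: left subtree has 0 nodes { }, right has 1 {G}.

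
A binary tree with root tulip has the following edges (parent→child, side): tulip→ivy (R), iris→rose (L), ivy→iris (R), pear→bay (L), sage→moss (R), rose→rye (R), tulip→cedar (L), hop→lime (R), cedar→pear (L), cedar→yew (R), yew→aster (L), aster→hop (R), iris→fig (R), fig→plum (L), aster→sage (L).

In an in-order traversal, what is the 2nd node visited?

pear

In-order visits the left subtree, then the node, then the right subtree.
At tulip: go left to cedar.
  At cedar: go left to pear.
    At pear: go left to bay.
      bay is a leaf — visit bay.
    Visit pear.
    At pear: no right child.
  Visit cedar.
  At cedar: go right to yew.
    At yew: go left to aster.
      At aster: go left to sage.
        At sage: no left child.
        Visit sage.
        At sage: go right to moss.
          moss is a leaf — visit moss.
      Visit aster.
      At aster: go right to hop.
        At hop: no left child.
        Visit hop.
        At hop: go right to lime.
          lime is a leaf — visit lime.
    Visit yew.
    At yew: no right child.
Visit tulip.
At tulip: go right to ivy.
  At ivy: no left child.
  Visit ivy.
  At ivy: go right to iris.
    At iris: go left to rose.
      At rose: no left child.
      Visit rose.
      At rose: go right to rye.
        rye is a leaf — visit rye.
    Visit iris.
    At iris: go right to fig.
      At fig: go left to plum.
        plum is a leaf — visit plum.
      Visit fig.
      At fig: no right child.
Full in-order sequence: bay, pear, cedar, sage, moss, aster, hop, lime, yew, tulip, ivy, rose, rye, iris, plum, fig.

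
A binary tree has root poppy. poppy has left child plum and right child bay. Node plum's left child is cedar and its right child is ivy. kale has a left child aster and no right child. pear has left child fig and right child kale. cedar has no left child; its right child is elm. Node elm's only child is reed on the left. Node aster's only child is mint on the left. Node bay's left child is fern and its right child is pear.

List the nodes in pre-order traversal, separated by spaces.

Pre-order visits the node, then its left subtree, then its right subtree.
Visit poppy.
At poppy: go left to plum.
  Visit plum.
  At plum: go left to cedar.
    Visit cedar.
    At cedar: no left child.
    At cedar: go right to elm.
      Visit elm.
      At elm: go left to reed.
        reed is a leaf — visit reed.
      At elm: no right child.
  At plum: go right to ivy.
    ivy is a leaf — visit ivy.
At poppy: go right to bay.
  Visit bay.
  At bay: go left to fern.
    fern is a leaf — visit fern.
  At bay: go right to pear.
    Visit pear.
    At pear: go left to fig.
      fig is a leaf — visit fig.
    At pear: go right to kale.
      Visit kale.
      At kale: go left to aster.
        Visit aster.
        At aster: go left to mint.
          mint is a leaf — visit mint.
        At aster: no right child.
      At kale: no right child.

poppy plum cedar elm reed ivy bay fern pear fig kale aster mint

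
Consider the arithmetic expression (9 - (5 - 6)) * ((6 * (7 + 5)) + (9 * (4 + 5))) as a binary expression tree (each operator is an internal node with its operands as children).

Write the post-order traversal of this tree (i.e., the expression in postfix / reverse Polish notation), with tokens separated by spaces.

9 5 6 - - 6 7 5 + * 9 4 5 + * + *

Post-order on an expression tree gives postfix notation: for each operator, emit left operand, right operand, then the operator.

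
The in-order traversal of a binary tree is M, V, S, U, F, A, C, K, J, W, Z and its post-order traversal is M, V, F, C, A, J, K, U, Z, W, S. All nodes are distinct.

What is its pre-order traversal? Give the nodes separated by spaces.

S V M W U K A F C J Z

The last element of post-order is the root; it splits in-order into left and right subtrees.
Root S: left subtree has 2 nodes {M, V}, right has 8 {U, F, A, C, K, J, W, Z}.
  Root V: left subtree has 1 node {M}, right has 0 { }.
  Root W: left subtree has 6 nodes {U, F, A, C, K, J}, right has 1 {Z}.
    Root U: left subtree has 0 nodes { }, right has 5 {F, A, C, K, J}.
      Root K: left subtree has 3 nodes {F, A, C}, right has 1 {J}.
        Root A: left subtree has 1 node {F}, right has 1 {C}.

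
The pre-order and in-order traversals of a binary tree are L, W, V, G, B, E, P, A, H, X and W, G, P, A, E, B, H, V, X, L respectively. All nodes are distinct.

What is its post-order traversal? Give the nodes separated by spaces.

A P E H B G X V W L

The first element of pre-order is the root; it splits in-order into left and right subtrees.
Root L: left subtree has 9 nodes {W, G, P, A, E, B, H, V, X}, right has 0 { }.
  Root W: left subtree has 0 nodes { }, right has 8 {G, P, A, E, B, H, V, X}.
    Root V: left subtree has 6 nodes {G, P, A, E, B, H}, right has 1 {X}.
      Root G: left subtree has 0 nodes { }, right has 5 {P, A, E, B, H}.
        Root B: left subtree has 3 nodes {P, A, E}, right has 1 {H}.
          Root E: left subtree has 2 nodes {P, A}, right has 0 { }.
            Root P: left subtree has 0 nodes { }, right has 1 {A}.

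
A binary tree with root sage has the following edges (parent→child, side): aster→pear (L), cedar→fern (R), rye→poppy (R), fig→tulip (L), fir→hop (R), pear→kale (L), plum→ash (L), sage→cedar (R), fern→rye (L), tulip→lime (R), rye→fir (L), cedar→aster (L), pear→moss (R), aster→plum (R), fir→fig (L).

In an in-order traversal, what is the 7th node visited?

plum

In-order visits the left subtree, then the node, then the right subtree.
At sage: no left child.
Visit sage.
At sage: go right to cedar.
  At cedar: go left to aster.
    At aster: go left to pear.
      At pear: go left to kale.
        kale is a leaf — visit kale.
      Visit pear.
      At pear: go right to moss.
        moss is a leaf — visit moss.
    Visit aster.
    At aster: go right to plum.
      At plum: go left to ash.
        ash is a leaf — visit ash.
      Visit plum.
      At plum: no right child.
  Visit cedar.
  At cedar: go right to fern.
    At fern: go left to rye.
      At rye: go left to fir.
        At fir: go left to fig.
          At fig: go left to tulip.
            At tulip: no left child.
            Visit tulip.
            At tulip: go right to lime.
              lime is a leaf — visit lime.
          Visit fig.
          At fig: no right child.
        Visit fir.
        At fir: go right to hop.
          hop is a leaf — visit hop.
      Visit rye.
      At rye: go right to poppy.
        poppy is a leaf — visit poppy.
    Visit fern.
    At fern: no right child.
Full in-order sequence: sage, kale, pear, moss, aster, ash, plum, cedar, tulip, lime, fig, fir, hop, rye, poppy, fern.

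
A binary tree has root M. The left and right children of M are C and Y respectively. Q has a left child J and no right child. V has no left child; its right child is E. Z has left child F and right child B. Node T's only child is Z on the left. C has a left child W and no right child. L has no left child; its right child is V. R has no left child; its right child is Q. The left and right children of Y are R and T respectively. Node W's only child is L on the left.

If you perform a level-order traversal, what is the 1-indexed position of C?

2

Level-order visits nodes level by level from the root, left to right within each level.
Level 0: M
Level 1: C, Y
Level 2: W, R, T
Level 3: L, Q, Z
Level 4: V, J, F, B
Level 5: E
Full level-order sequence: M, C, Y, W, R, T, L, Q, Z, V, J, F, B, E.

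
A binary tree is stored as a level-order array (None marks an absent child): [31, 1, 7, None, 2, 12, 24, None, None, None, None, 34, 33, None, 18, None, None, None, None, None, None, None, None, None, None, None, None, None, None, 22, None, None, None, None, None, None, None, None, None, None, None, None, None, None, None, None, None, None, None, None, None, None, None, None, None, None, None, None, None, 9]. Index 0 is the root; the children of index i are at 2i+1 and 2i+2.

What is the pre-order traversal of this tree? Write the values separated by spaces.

31 1 2 7 12 34 33 24 18 22 9

Pre-order visits the node, then its left subtree, then its right subtree.
Visit 31.
At 31: go left to 1.
  Visit 1.
  At 1: no left child.
  At 1: go right to 2.
    2 is a leaf — visit 2.
At 31: go right to 7.
  Visit 7.
  At 7: go left to 12.
    Visit 12.
    At 12: go left to 34.
      34 is a leaf — visit 34.
    At 12: go right to 33.
      33 is a leaf — visit 33.
  At 7: go right to 24.
    Visit 24.
    At 24: no left child.
    At 24: go right to 18.
      Visit 18.
      At 18: go left to 22.
        Visit 22.
        At 22: go left to 9.
          9 is a leaf — visit 9.
        At 22: no right child.
      At 18: no right child.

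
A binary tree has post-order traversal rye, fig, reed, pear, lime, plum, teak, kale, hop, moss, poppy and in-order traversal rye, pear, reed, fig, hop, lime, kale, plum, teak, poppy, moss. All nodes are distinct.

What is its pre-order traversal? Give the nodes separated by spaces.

The last element of post-order is the root; it splits in-order into left and right subtrees.
Root poppy: left subtree has 9 nodes {rye, pear, reed, fig, hop, lime, kale, plum, teak}, right has 1 {moss}.
  Root hop: left subtree has 4 nodes {rye, pear, reed, fig}, right has 4 {lime, kale, plum, teak}.
    Root pear: left subtree has 1 node {rye}, right has 2 {reed, fig}.
      Root reed: left subtree has 0 nodes { }, right has 1 {fig}.
    Root kale: left subtree has 1 node {lime}, right has 2 {plum, teak}.
      Root teak: left subtree has 1 node {plum}, right has 0 { }.

poppy hop pear rye reed fig kale lime teak plum moss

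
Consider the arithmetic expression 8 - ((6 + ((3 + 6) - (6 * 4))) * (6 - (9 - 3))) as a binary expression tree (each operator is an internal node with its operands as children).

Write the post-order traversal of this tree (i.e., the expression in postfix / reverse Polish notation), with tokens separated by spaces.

8 6 3 6 + 6 4 * - + 6 9 3 - - * -

Post-order on an expression tree gives postfix notation: for each operator, emit left operand, right operand, then the operator.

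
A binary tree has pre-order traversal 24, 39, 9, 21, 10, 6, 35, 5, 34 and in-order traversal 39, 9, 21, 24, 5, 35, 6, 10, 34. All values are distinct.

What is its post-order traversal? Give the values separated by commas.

The first element of pre-order is the root; it splits in-order into left and right subtrees.
Root 24: left subtree has 3 nodes {39, 9, 21}, right has 5 {5, 35, 6, 10, 34}.
  Root 39: left subtree has 0 nodes { }, right has 2 {9, 21}.
    Root 9: left subtree has 0 nodes { }, right has 1 {21}.
  Root 10: left subtree has 3 nodes {5, 35, 6}, right has 1 {34}.
    Root 6: left subtree has 2 nodes {5, 35}, right has 0 { }.
      Root 35: left subtree has 1 node {5}, right has 0 { }.

21, 9, 39, 5, 35, 6, 34, 10, 24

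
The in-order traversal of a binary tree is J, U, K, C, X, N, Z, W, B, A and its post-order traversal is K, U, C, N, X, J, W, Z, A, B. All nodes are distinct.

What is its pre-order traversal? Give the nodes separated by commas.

The last element of post-order is the root; it splits in-order into left and right subtrees.
Root B: left subtree has 8 nodes {J, U, K, C, X, N, Z, W}, right has 1 {A}.
  Root Z: left subtree has 6 nodes {J, U, K, C, X, N}, right has 1 {W}.
    Root J: left subtree has 0 nodes { }, right has 5 {U, K, C, X, N}.
      Root X: left subtree has 3 nodes {U, K, C}, right has 1 {N}.
        Root C: left subtree has 2 nodes {U, K}, right has 0 { }.
          Root U: left subtree has 0 nodes { }, right has 1 {K}.

B, Z, J, X, C, U, K, N, W, A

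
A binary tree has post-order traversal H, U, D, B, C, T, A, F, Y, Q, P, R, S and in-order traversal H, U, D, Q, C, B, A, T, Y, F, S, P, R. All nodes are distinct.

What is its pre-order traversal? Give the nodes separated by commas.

The last element of post-order is the root; it splits in-order into left and right subtrees.
Root S: left subtree has 10 nodes {H, U, D, Q, C, B, A, T, Y, F}, right has 2 {P, R}.
  Root Q: left subtree has 3 nodes {H, U, D}, right has 6 {C, B, A, T, Y, F}.
    Root D: left subtree has 2 nodes {H, U}, right has 0 { }.
      Root U: left subtree has 1 node {H}, right has 0 { }.
    Root Y: left subtree has 4 nodes {C, B, A, T}, right has 1 {F}.
      Root A: left subtree has 2 nodes {C, B}, right has 1 {T}.
        Root C: left subtree has 0 nodes { }, right has 1 {B}.
  Root R: left subtree has 1 node {P}, right has 0 { }.

S, Q, D, U, H, Y, A, C, B, T, F, R, P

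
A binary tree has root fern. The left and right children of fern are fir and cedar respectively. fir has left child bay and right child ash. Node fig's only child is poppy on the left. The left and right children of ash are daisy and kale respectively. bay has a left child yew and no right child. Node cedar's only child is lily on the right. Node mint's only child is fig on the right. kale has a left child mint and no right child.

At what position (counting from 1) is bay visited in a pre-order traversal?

3

Pre-order visits the node, then its left subtree, then its right subtree.
Visit fern.
At fern: go left to fir.
  Visit fir.
  At fir: go left to bay.
    Visit bay.
    At bay: go left to yew.
      yew is a leaf — visit yew.
    At bay: no right child.
  At fir: go right to ash.
    Visit ash.
    At ash: go left to daisy.
      daisy is a leaf — visit daisy.
    At ash: go right to kale.
      Visit kale.
      At kale: go left to mint.
        Visit mint.
        At mint: no left child.
        At mint: go right to fig.
          Visit fig.
          At fig: go left to poppy.
            poppy is a leaf — visit poppy.
          At fig: no right child.
      At kale: no right child.
At fern: go right to cedar.
  Visit cedar.
  At cedar: no left child.
  At cedar: go right to lily.
    lily is a leaf — visit lily.
Full pre-order sequence: fern, fir, bay, yew, ash, daisy, kale, mint, fig, poppy, cedar, lily.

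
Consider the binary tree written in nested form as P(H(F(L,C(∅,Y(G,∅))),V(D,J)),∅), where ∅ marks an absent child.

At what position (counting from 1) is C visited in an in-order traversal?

In-order visits the left subtree, then the node, then the right subtree.
At P: go left to H.
  At H: go left to F.
    At F: go left to L.
      L is a leaf — visit L.
    Visit F.
    At F: go right to C.
      At C: no left child.
      Visit C.
      At C: go right to Y.
        At Y: go left to G.
          G is a leaf — visit G.
        Visit Y.
        At Y: no right child.
  Visit H.
  At H: go right to V.
    At V: go left to D.
      D is a leaf — visit D.
    Visit V.
    At V: go right to J.
      J is a leaf — visit J.
Visit P.
At P: no right child.
Full in-order sequence: L, F, C, G, Y, H, D, V, J, P.

3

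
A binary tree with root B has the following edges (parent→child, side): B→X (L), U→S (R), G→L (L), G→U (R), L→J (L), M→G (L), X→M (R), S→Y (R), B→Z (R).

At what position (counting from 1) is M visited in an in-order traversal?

8

In-order visits the left subtree, then the node, then the right subtree.
At B: go left to X.
  At X: no left child.
  Visit X.
  At X: go right to M.
    At M: go left to G.
      At G: go left to L.
        At L: go left to J.
          J is a leaf — visit J.
        Visit L.
        At L: no right child.
      Visit G.
      At G: go right to U.
        At U: no left child.
        Visit U.
        At U: go right to S.
          At S: no left child.
          Visit S.
          At S: go right to Y.
            Y is a leaf — visit Y.
    Visit M.
    At M: no right child.
Visit B.
At B: go right to Z.
  Z is a leaf — visit Z.
Full in-order sequence: X, J, L, G, U, S, Y, M, B, Z.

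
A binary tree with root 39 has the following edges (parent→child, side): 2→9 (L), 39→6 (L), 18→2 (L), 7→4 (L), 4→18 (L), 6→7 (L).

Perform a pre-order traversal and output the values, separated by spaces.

39 6 7 4 18 2 9

Pre-order visits the node, then its left subtree, then its right subtree.
Visit 39.
At 39: go left to 6.
  Visit 6.
  At 6: go left to 7.
    Visit 7.
    At 7: go left to 4.
      Visit 4.
      At 4: go left to 18.
        Visit 18.
        At 18: go left to 2.
          Visit 2.
          At 2: go left to 9.
            9 is a leaf — visit 9.
          At 2: no right child.
        At 18: no right child.
      At 4: no right child.
    At 7: no right child.
  At 6: no right child.
At 39: no right child.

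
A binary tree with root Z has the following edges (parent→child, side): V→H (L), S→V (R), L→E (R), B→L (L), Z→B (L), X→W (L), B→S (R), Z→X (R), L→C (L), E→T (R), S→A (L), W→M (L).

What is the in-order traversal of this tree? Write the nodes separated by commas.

In-order visits the left subtree, then the node, then the right subtree.
At Z: go left to B.
  At B: go left to L.
    At L: go left to C.
      C is a leaf — visit C.
    Visit L.
    At L: go right to E.
      At E: no left child.
      Visit E.
      At E: go right to T.
        T is a leaf — visit T.
  Visit B.
  At B: go right to S.
    At S: go left to A.
      A is a leaf — visit A.
    Visit S.
    At S: go right to V.
      At V: go left to H.
        H is a leaf — visit H.
      Visit V.
      At V: no right child.
Visit Z.
At Z: go right to X.
  At X: go left to W.
    At W: go left to M.
      M is a leaf — visit M.
    Visit W.
    At W: no right child.
  Visit X.
  At X: no right child.

C, L, E, T, B, A, S, H, V, Z, M, W, X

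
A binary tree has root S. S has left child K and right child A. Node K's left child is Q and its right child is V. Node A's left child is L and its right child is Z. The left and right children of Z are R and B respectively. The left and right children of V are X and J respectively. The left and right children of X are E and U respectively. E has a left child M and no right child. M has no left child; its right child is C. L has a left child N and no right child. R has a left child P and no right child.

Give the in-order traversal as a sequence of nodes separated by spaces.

In-order visits the left subtree, then the node, then the right subtree.
At S: go left to K.
  At K: go left to Q.
    Q is a leaf — visit Q.
  Visit K.
  At K: go right to V.
    At V: go left to X.
      At X: go left to E.
        At E: go left to M.
          At M: no left child.
          Visit M.
          At M: go right to C.
            C is a leaf — visit C.
        Visit E.
        At E: no right child.
      Visit X.
      At X: go right to U.
        U is a leaf — visit U.
    Visit V.
    At V: go right to J.
      J is a leaf — visit J.
Visit S.
At S: go right to A.
  At A: go left to L.
    At L: go left to N.
      N is a leaf — visit N.
    Visit L.
    At L: no right child.
  Visit A.
  At A: go right to Z.
    At Z: go left to R.
      At R: go left to P.
        P is a leaf — visit P.
      Visit R.
      At R: no right child.
    Visit Z.
    At Z: go right to B.
      B is a leaf — visit B.

Q K M C E X U V J S N L A P R Z B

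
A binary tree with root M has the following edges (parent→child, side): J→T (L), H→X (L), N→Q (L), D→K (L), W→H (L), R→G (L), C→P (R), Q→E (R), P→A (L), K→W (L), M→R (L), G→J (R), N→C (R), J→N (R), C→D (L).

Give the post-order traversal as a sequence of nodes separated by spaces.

Post-order visits the left subtree, then the right subtree, then the node.
At M: go left to R.
  At R: go left to G.
    At G: no left child.
    At G: go right to J.
      At J: go left to T.
        T is a leaf — visit T.
      At J: go right to N.
        At N: go left to Q.
          At Q: no left child.
          At Q: go right to E.
            E is a leaf — visit E.
          Visit Q.
        At N: go right to C.
          At C: go left to D.
            At D: go left to K.
              At K: go left to W.
                At W: go left to H.
                  At H: go left to X.
                    X is a leaf — visit X.
                  At H: no right child.
                  Visit H.
                At W: no right child.
                Visit W.
              At K: no right child.
              Visit K.
            At D: no right child.
            Visit D.
          At C: go right to P.
            At P: go left to A.
              A is a leaf — visit A.
            At P: no right child.
            Visit P.
          Visit C.
        Visit N.
      Visit J.
    Visit G.
  At R: no right child.
  Visit R.
At M: no right child.
Visit M.

T E Q X H W K D A P C N J G R M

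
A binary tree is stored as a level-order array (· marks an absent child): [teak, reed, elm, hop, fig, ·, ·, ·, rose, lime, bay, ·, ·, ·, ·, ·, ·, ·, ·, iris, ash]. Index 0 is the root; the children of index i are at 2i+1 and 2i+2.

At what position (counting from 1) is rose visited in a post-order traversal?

Post-order visits the left subtree, then the right subtree, then the node.
At teak: go left to reed.
  At reed: go left to hop.
    At hop: no left child.
    At hop: go right to rose.
      rose is a leaf — visit rose.
    Visit hop.
  At reed: go right to fig.
    At fig: go left to lime.
      At lime: go left to iris.
        iris is a leaf — visit iris.
      At lime: go right to ash.
        ash is a leaf — visit ash.
      Visit lime.
    At fig: go right to bay.
      bay is a leaf — visit bay.
    Visit fig.
  Visit reed.
At teak: go right to elm.
  elm is a leaf — visit elm.
Visit teak.
Full post-order sequence: rose, hop, iris, ash, lime, bay, fig, reed, elm, teak.

1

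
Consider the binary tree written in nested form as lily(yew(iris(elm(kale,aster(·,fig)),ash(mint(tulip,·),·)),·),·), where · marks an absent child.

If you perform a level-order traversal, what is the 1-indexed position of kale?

Level-order visits nodes level by level from the root, left to right within each level.
Level 0: lily
Level 1: yew
Level 2: iris
Level 3: elm, ash
Level 4: kale, aster, mint
Level 5: fig, tulip
Full level-order sequence: lily, yew, iris, elm, ash, kale, aster, mint, fig, tulip.

6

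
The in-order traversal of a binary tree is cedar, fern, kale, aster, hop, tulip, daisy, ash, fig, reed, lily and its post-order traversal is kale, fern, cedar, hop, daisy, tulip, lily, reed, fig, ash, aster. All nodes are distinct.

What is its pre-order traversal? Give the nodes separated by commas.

aster, cedar, fern, kale, ash, tulip, hop, daisy, fig, reed, lily

The last element of post-order is the root; it splits in-order into left and right subtrees.
Root aster: left subtree has 3 nodes {cedar, fern, kale}, right has 7 {hop, tulip, daisy, ash, fig, reed, lily}.
  Root cedar: left subtree has 0 nodes { }, right has 2 {fern, kale}.
    Root fern: left subtree has 0 nodes { }, right has 1 {kale}.
  Root ash: left subtree has 3 nodes {hop, tulip, daisy}, right has 3 {fig, reed, lily}.
    Root tulip: left subtree has 1 node {hop}, right has 1 {daisy}.
    Root fig: left subtree has 0 nodes { }, right has 2 {reed, lily}.
      Root reed: left subtree has 0 nodes { }, right has 1 {lily}.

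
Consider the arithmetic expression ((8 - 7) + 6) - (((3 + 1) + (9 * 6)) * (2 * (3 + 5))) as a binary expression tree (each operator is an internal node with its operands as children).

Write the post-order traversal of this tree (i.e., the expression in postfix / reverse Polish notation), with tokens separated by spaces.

Post-order on an expression tree gives postfix notation: for each operator, emit left operand, right operand, then the operator.

8 7 - 6 + 3 1 + 9 6 * + 2 3 5 + * * -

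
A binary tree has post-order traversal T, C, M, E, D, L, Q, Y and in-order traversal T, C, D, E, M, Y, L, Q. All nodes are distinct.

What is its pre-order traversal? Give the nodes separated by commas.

The last element of post-order is the root; it splits in-order into left and right subtrees.
Root Y: left subtree has 5 nodes {T, C, D, E, M}, right has 2 {L, Q}.
  Root D: left subtree has 2 nodes {T, C}, right has 2 {E, M}.
    Root C: left subtree has 1 node {T}, right has 0 { }.
    Root E: left subtree has 0 nodes { }, right has 1 {M}.
  Root Q: left subtree has 1 node {L}, right has 0 { }.

Y, D, C, T, E, M, Q, L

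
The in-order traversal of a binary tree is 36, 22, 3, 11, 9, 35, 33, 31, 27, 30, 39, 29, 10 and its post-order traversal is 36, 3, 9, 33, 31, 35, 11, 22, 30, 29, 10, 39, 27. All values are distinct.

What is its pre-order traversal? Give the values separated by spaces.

The last element of post-order is the root; it splits in-order into left and right subtrees.
Root 27: left subtree has 8 nodes {36, 22, 3, 11, 9, 35, 33, 31}, right has 4 {30, 39, 29, 10}.
  Root 22: left subtree has 1 node {36}, right has 6 {3, 11, 9, 35, 33, 31}.
    Root 11: left subtree has 1 node {3}, right has 4 {9, 35, 33, 31}.
      Root 35: left subtree has 1 node {9}, right has 2 {33, 31}.
        Root 31: left subtree has 1 node {33}, right has 0 { }.
  Root 39: left subtree has 1 node {30}, right has 2 {29, 10}.
    Root 10: left subtree has 1 node {29}, right has 0 { }.

27 22 36 11 3 35 9 31 33 39 30 10 29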